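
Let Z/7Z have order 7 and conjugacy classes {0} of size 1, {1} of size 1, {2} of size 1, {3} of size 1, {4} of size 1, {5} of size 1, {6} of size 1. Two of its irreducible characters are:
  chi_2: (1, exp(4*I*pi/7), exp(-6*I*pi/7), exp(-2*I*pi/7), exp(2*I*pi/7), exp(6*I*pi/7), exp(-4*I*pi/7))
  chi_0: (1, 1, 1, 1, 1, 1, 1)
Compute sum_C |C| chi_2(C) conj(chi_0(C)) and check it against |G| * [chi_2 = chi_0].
Sum = 0; so <chi_2, chi_0> = 0 (distinct irreducibles are orthogonal).

Argument: Compute term by term over conjugacy classes (|C| * chi_2(C) * conj(chi_0(C))):
  1*(1)*conj(1) + 1*(exp(4*I*pi/7))*conj(1) + 1*(exp(-6*I*pi/7))*conj(1) + 1*(exp(-2*I*pi/7))*conj(1) + 1*(exp(2*I*pi/7))*conj(1) + 1*(exp(6*I*pi/7))*conj(1) + 1*(exp(-4*I*pi/7))*conj(1)
  = (1) + (exp(4*I*pi/7)) + (exp(-6*I*pi/7)) + (exp(-2*I*pi/7)) + (exp(2*I*pi/7)) + (exp(6*I*pi/7)) + (exp(-4*I*pi/7))
  = 0.
(Exp terms are combined using exp(i*s)*conj(exp(i*t)) = exp(i*(s-t)), and sums of them are collapsed using the identity that for every m > 1 the m distinct m-th roots of unity sum to 0, e.g. 1 + exp(2*I*pi/3) + exp(-2*I*pi/3) = 0.)
Dividing by |G| = 7 gives 0/7 = 0, matching the row-orthogonality relation <chi_2, chi_0> = [chi_2 = chi_0].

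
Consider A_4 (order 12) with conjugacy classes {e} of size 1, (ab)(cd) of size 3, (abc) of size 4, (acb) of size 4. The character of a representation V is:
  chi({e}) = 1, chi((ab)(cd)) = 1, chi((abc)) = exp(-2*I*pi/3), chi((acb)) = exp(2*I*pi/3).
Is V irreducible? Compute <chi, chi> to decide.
Irreducible: <chi, chi> = 1.

Proof sketch: <chi, chi> = (1/|G|) sum_C |C| * |chi(C)|^2 = (1/12)[1*|1|^2 + 3*|1|^2 + 4*|exp(-2*I*pi/3)|^2 + 4*|exp(2*I*pi/3)|^2]
  = (1/12)[(1) + (3) + (4) + (4)] = 12/12 = 1.
(Exp terms are combined using exp(i*s)*conj(exp(i*t)) = exp(i*(s-t)), and sums of them are collapsed using the identity that for every m > 1 the m distinct m-th roots of unity sum to 0, e.g. 1 + exp(2*I*pi/3) + exp(-2*I*pi/3) = 0.)
A character is irreducible iff <chi, chi> = 1, so this representation is irreducible.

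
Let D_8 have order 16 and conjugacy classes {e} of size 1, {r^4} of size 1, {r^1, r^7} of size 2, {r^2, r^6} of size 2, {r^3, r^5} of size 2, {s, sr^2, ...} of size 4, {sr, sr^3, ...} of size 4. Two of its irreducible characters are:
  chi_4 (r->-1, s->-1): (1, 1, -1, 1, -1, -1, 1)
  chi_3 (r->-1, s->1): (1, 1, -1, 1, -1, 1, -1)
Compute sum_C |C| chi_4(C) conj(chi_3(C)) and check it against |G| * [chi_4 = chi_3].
Sum = 0; so <chi_4, chi_3> = 0 (distinct irreducibles are orthogonal).

Reasoning: Compute term by term over conjugacy classes (|C| * chi_4(C) * conj(chi_3(C))):
  1*(1)*conj(1) + 1*(1)*conj(1) + 2*(-1)*conj(-1) + 2*(1)*conj(1) + 2*(-1)*conj(-1) + 4*(-1)*conj(1) + 4*(1)*conj(-1)
  = (1) + (1) + (2) + (2) + (2) + (-4) + (-4)
  = 0.
Dividing by |G| = 16 gives 0/16 = 0, matching the row-orthogonality relation <chi_4, chi_3> = [chi_4 = chi_3].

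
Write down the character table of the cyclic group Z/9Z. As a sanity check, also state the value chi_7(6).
Character table of Z/9Z (irreps indexed chi_0,...,chi_8 with chi_k(m) = zeta_9^(k*m), zeta_9 = exp(2*pi*i/9)):
  irrep \ class  {0} (size 1)  {1} (size 1)    {2} (size 1)    {3} (size 1)    {4} (size 1)    {5} (size 1)    {6} (size 1)    {7} (size 1)    {8} (size 1)  
  chi_0          1             1               1               1               1               1               1               1               1             
  chi_1          1             exp(2*I*pi/9)   exp(4*I*pi/9)   exp(2*I*pi/3)   exp(8*I*pi/9)   exp(-8*I*pi/9)  exp(-2*I*pi/3)  exp(-4*I*pi/9)  exp(-2*I*pi/9)
  chi_2          1             exp(4*I*pi/9)   exp(8*I*pi/9)   exp(-2*I*pi/3)  exp(-2*I*pi/9)  exp(2*I*pi/9)   exp(2*I*pi/3)   exp(-8*I*pi/9)  exp(-4*I*pi/9)
  chi_3          1             exp(2*I*pi/3)   exp(-2*I*pi/3)  1               exp(2*I*pi/3)   exp(-2*I*pi/3)  1               exp(2*I*pi/3)   exp(-2*I*pi/3)
  chi_4          1             exp(8*I*pi/9)   exp(-2*I*pi/9)  exp(2*I*pi/3)   exp(-4*I*pi/9)  exp(4*I*pi/9)   exp(-2*I*pi/3)  exp(2*I*pi/9)   exp(-8*I*pi/9)
  chi_5          1             exp(-8*I*pi/9)  exp(2*I*pi/9)   exp(-2*I*pi/3)  exp(4*I*pi/9)   exp(-4*I*pi/9)  exp(2*I*pi/3)   exp(-2*I*pi/9)  exp(8*I*pi/9) 
  chi_6          1             exp(-2*I*pi/3)  exp(2*I*pi/3)   1               exp(-2*I*pi/3)  exp(2*I*pi/3)   1               exp(-2*I*pi/3)  exp(2*I*pi/3) 
  chi_7          1             exp(-4*I*pi/9)  exp(-8*I*pi/9)  exp(2*I*pi/3)   exp(2*I*pi/9)   exp(-2*I*pi/9)  exp(-2*I*pi/3)  exp(8*I*pi/9)   exp(4*I*pi/9) 
  chi_8          1             exp(-2*I*pi/9)  exp(-4*I*pi/9)  exp(-2*I*pi/3)  exp(-8*I*pi/9)  exp(8*I*pi/9)   exp(2*I*pi/3)   exp(4*I*pi/9)   exp(2*I*pi/9) 

Spot check: chi_7(6) = zeta_9^(7*6) = zeta_9^42 = exp(-2*I*pi/3).

Argument: Z/9Z is abelian, so all 9 irreducible complex representations are 1-dimensional. They are given by chi_k(m) = zeta_9^(k*m) for k = 0,...,8. Row orthogonality: sum_m chi_k(m) conj(chi_l(m)) = 9 * [k = l].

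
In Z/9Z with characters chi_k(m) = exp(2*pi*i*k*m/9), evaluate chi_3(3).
chi_3(3) = zeta_9^9 = 1

Argument: chi_3(3) = zeta_9^(3*3) = zeta_9^9. Since zeta_9^9 = 1, this equals zeta_9^0 = exp(2*pi*i*0/9) = 1.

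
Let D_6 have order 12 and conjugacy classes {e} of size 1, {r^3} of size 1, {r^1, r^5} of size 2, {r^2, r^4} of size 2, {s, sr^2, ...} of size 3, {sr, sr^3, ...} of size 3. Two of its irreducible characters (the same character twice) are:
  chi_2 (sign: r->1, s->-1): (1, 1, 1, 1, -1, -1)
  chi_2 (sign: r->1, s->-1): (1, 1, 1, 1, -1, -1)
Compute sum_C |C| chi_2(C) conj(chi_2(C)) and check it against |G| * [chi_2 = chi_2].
Sum = 12 = |G| = 12; so <chi_2, chi_2> = 1 (norm-1 confirms irreducibility).

Why: Compute term by term over conjugacy classes (|C| * chi_2(C) * conj(chi_2(C))):
  1*(1)*conj(1) + 1*(1)*conj(1) + 2*(1)*conj(1) + 2*(1)*conj(1) + 3*(-1)*conj(-1) + 3*(-1)*conj(-1)
  = (1) + (1) + (2) + (2) + (3) + (3)
  = 12.
Dividing by |G| = 12 gives 12/12 = 1, matching the row-orthogonality relation <chi_2, chi_2> = [chi_2 = chi_2].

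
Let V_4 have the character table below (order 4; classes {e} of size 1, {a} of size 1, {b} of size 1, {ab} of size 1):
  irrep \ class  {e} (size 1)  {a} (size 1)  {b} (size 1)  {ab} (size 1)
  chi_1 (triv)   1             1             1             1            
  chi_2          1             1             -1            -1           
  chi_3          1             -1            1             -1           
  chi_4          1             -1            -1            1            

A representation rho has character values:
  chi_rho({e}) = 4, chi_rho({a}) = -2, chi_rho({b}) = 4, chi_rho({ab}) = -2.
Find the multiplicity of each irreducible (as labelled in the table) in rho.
Multiplicities: chi_1: 1, chi_2: 0, chi_3: 3, chi_4: 0.

Proof sketch: Use <chi_rho, chi> = (1/|G|) sum_C |C| * chi_rho(C) * conj(chi(C)) with |G| = 4 for each irreducible chi in the table:
  <chi_rho, chi_1> = (1/4)[1*(4)*conj(1) + 1*(-2)*conj(1) + 1*(4)*conj(1) + 1*(-2)*conj(1)]
      = (1/4)[(4) + (-2) + (4) + (-2)] = 4/4 = 1
  <chi_rho, chi_2> = (1/4)[1*(4)*conj(1) + 1*(-2)*conj(1) + 1*(4)*conj(-1) + 1*(-2)*conj(-1)]
      = (1/4)[(4) + (-2) + (-4) + (2)] = 0/4 = 0
  <chi_rho, chi_3> = (1/4)[1*(4)*conj(1) + 1*(-2)*conj(-1) + 1*(4)*conj(1) + 1*(-2)*conj(-1)]
      = (1/4)[(4) + (2) + (4) + (2)] = 12/4 = 3
  <chi_rho, chi_4> = (1/4)[1*(4)*conj(1) + 1*(-2)*conj(-1) + 1*(4)*conj(-1) + 1*(-2)*conj(1)]
      = (1/4)[(4) + (2) + (-4) + (-2)] = 0/4 = 0
Dimension check: dim(rho) = sum (mult * dim) = 1*1 + 0*1 + 3*1 + 0*1 = 4 = chi_rho(e) = 4.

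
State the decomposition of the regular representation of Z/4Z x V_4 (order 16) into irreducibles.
Each irreducible V_i of dimension d_i appears with multiplicity d_i, i.e. rho_reg = (direct sum over all irreducibles V_i) d_i V_i. The irreducible dimensions for Z/4Z x V_4 are 1, 1, 1, 1, 1, 1, 1, 1, 1, 1, 1, 1, 1, 1, 1, 1: 16 irreducibles of dimension 1, each with multiplicity 1. Total dimension 16*1*1 = 16 = |G|.

Details: General theorem: in the regular representation of a finite group G, each irreducible appears with multiplicity equal to its dimension. Check: dim(rho_reg) = sum d_i^2 = 1 + 1 + 1 + 1 + 1 + 1 + 1 + 1 + 1 + 1 + 1 + 1 + 1 + 1 + 1 + 1 = 16 = |G|.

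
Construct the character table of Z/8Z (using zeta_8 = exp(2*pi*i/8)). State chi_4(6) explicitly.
Character table of Z/8Z (irreps indexed chi_0,...,chi_7 with chi_k(m) = zeta_8^(k*m), zeta_8 = exp(2*pi*i/8)):
  irrep \ class  {0} (size 1)  {1} (size 1)    {2} (size 1)  {3} (size 1)    {4} (size 1)  {5} (size 1)    {6} (size 1)  {7} (size 1)  
  chi_0          1             1               1             1               1             1               1             1             
  chi_1          1             exp(I*pi/4)     I             exp(3*I*pi/4)   -1            exp(-3*I*pi/4)  -I            exp(-I*pi/4)  
  chi_2          1             I               -1            -I              1             I               -1            -I            
  chi_3          1             exp(3*I*pi/4)   -I            exp(I*pi/4)     -1            exp(-I*pi/4)    I             exp(-3*I*pi/4)
  chi_4          1             -1              1             -1              1             -1              1             -1            
  chi_5          1             exp(-3*I*pi/4)  I             exp(-I*pi/4)    -1            exp(I*pi/4)     -I            exp(3*I*pi/4) 
  chi_6          1             -I              -1            I               1             -I              -1            I             
  chi_7          1             exp(-I*pi/4)    -I            exp(-3*I*pi/4)  -1            exp(3*I*pi/4)   I             exp(I*pi/4)   

Spot check: chi_4(6) = zeta_8^(4*6) = zeta_8^24 = 1.

Working: Z/8Z is abelian, so all 8 irreducible complex representations are 1-dimensional. They are given by chi_k(m) = zeta_8^(k*m) for k = 0,...,7. Row orthogonality: sum_m chi_k(m) conj(chi_l(m)) = 8 * [k = l].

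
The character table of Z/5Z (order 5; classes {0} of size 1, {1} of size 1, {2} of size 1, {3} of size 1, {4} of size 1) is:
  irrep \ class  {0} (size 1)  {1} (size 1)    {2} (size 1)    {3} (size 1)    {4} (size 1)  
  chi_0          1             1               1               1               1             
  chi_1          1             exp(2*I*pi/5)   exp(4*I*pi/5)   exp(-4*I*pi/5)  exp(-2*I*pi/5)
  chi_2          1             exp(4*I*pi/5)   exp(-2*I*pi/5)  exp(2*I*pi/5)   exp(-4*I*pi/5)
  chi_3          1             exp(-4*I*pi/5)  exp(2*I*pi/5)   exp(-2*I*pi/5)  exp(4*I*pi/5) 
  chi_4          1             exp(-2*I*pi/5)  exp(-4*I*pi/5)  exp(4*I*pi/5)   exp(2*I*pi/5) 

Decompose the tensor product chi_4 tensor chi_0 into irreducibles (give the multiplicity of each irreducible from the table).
chi_4 tensor chi_0 = chi_4 (all other irreducibles have multiplicity 0).

Proof sketch: The character of a tensor product is the pointwise product (chi_4 * chi_0)(C) = chi_4(C) * chi_0(C):
  {0}: (1)*(1), {1}: (exp(-2*I*pi/5))*(1), {2}: (exp(-4*I*pi/5))*(1), {3}: (exp(4*I*pi/5))*(1), {4}: (exp(2*I*pi/5))*(1)
so (chi_4 * chi_0) takes values
  {0} -> 1, {1} -> exp(-2*I*pi/5), {2} -> exp(-4*I*pi/5), {3} -> exp(4*I*pi/5), {4} -> exp(2*I*pi/5).
Now take the inner product of this character with each irreducible chi from the table, <chi_4*chi_0, chi> = (1/5) sum_C |C| (chi_4*chi_0)(C) conj(chi(C)):
  <chi_4*chi_0, chi_0> = (1/5)[1*(1)*conj(1) + 1*(exp(-2*I*pi/5))*conj(1) + 1*(exp(-4*I*pi/5))*conj(1) + 1*(exp(4*I*pi/5))*conj(1) + 1*(exp(2*I*pi/5))*conj(1)]
      = (1/5)[(1) + (exp(-2*I*pi/5)) + (exp(-4*I*pi/5)) + (exp(4*I*pi/5)) + (exp(2*I*pi/5))] = 0/5 = 0
  <chi_4*chi_0, chi_1> = (1/5)[1*(1)*conj(1) + 1*(exp(-2*I*pi/5))*conj(exp(2*I*pi/5)) + 1*(exp(-4*I*pi/5))*conj(exp(4*I*pi/5)) + 1*(exp(4*I*pi/5))*conj(exp(-4*I*pi/5)) + 1*(exp(2*I*pi/5))*conj(exp(-2*I*pi/5))]
      = (1/5)[(1) + (exp(-4*I*pi/5)) + (exp(2*I*pi/5)) + (exp(-2*I*pi/5)) + (exp(4*I*pi/5))] = 0/5 = 0
  <chi_4*chi_0, chi_2> = (1/5)[1*(1)*conj(1) + 1*(exp(-2*I*pi/5))*conj(exp(4*I*pi/5)) + 1*(exp(-4*I*pi/5))*conj(exp(-2*I*pi/5)) + 1*(exp(4*I*pi/5))*conj(exp(2*I*pi/5)) + 1*(exp(2*I*pi/5))*conj(exp(-4*I*pi/5))]
      = (1/5)[(1) + (exp(4*I*pi/5)) + (exp(-2*I*pi/5)) + (exp(2*I*pi/5)) + (exp(-4*I*pi/5))] = 0/5 = 0
  <chi_4*chi_0, chi_3> = (1/5)[1*(1)*conj(1) + 1*(exp(-2*I*pi/5))*conj(exp(-4*I*pi/5)) + 1*(exp(-4*I*pi/5))*conj(exp(2*I*pi/5)) + 1*(exp(4*I*pi/5))*conj(exp(-2*I*pi/5)) + 1*(exp(2*I*pi/5))*conj(exp(4*I*pi/5))]
      = (1/5)[(1) + (exp(2*I*pi/5)) + (exp(4*I*pi/5)) + (exp(-4*I*pi/5)) + (exp(-2*I*pi/5))] = 0/5 = 0
  <chi_4*chi_0, chi_4> = (1/5)[1*(1)*conj(1) + 1*(exp(-2*I*pi/5))*conj(exp(-2*I*pi/5)) + 1*(exp(-4*I*pi/5))*conj(exp(-4*I*pi/5)) + 1*(exp(4*I*pi/5))*conj(exp(4*I*pi/5)) + 1*(exp(2*I*pi/5))*conj(exp(2*I*pi/5))]
      = (1/5)[(1) + (1) + (1) + (1) + (1)] = 5/5 = 1
(Exp terms are combined using exp(i*s)*conj(exp(i*t)) = exp(i*(s-t)), and sums of them are collapsed using the identity that for every m > 1 the m distinct m-th roots of unity sum to 0, e.g. 1 + exp(2*I*pi/3) + exp(-2*I*pi/3) = 0.)
Hence the multiplicities are chi_4: 1. Dimension check: dim(chi_4)*dim(chi_0) = 1*1 = 1 and sum (mult * dim) = 1*1 = 1.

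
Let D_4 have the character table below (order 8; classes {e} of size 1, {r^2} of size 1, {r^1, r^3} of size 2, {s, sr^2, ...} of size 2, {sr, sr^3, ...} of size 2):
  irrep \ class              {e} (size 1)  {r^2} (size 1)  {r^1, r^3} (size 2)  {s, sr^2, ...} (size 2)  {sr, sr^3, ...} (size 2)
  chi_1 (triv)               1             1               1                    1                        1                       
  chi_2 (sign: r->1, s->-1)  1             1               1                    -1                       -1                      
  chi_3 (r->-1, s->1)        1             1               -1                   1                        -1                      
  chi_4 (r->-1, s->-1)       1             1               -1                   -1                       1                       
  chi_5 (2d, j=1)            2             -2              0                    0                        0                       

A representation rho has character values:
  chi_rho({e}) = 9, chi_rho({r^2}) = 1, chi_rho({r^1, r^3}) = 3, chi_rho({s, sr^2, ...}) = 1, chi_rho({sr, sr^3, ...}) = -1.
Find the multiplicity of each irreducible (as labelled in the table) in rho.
Multiplicities: chi_1: 2, chi_2: 2, chi_3: 1, chi_4: 0, chi_5: 2.

Argument: Use <chi_rho, chi> = (1/|G|) sum_C |C| * chi_rho(C) * conj(chi(C)) with |G| = 8 for each irreducible chi in the table:
  <chi_rho, chi_1> = (1/8)[1*(9)*conj(1) + 1*(1)*conj(1) + 2*(3)*conj(1) + 2*(1)*conj(1) + 2*(-1)*conj(1)]
      = (1/8)[(9) + (1) + (6) + (2) + (-2)] = 16/8 = 2
  <chi_rho, chi_2> = (1/8)[1*(9)*conj(1) + 1*(1)*conj(1) + 2*(3)*conj(1) + 2*(1)*conj(-1) + 2*(-1)*conj(-1)]
      = (1/8)[(9) + (1) + (6) + (-2) + (2)] = 16/8 = 2
  <chi_rho, chi_3> = (1/8)[1*(9)*conj(1) + 1*(1)*conj(1) + 2*(3)*conj(-1) + 2*(1)*conj(1) + 2*(-1)*conj(-1)]
      = (1/8)[(9) + (1) + (-6) + (2) + (2)] = 8/8 = 1
  <chi_rho, chi_4> = (1/8)[1*(9)*conj(1) + 1*(1)*conj(1) + 2*(3)*conj(-1) + 2*(1)*conj(-1) + 2*(-1)*conj(1)]
      = (1/8)[(9) + (1) + (-6) + (-2) + (-2)] = 0/8 = 0
  <chi_rho, chi_5> = (1/8)[1*(9)*conj(2) + 1*(1)*conj(-2) + 2*(3)*conj(0) + 2*(1)*conj(0) + 2*(-1)*conj(0)]
      = (1/8)[(18) + (-2) + (0) + (0) + (0)] = 16/8 = 2
Dimension check: dim(rho) = sum (mult * dim) = 2*1 + 2*1 + 1*1 + 0*1 + 2*2 = 9 = chi_rho(e) = 9.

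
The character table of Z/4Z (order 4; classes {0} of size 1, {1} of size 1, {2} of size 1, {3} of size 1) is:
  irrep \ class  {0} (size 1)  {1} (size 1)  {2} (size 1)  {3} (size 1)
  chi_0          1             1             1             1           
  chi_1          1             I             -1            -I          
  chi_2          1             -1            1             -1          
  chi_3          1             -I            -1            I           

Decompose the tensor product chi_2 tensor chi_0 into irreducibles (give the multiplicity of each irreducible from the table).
chi_2 tensor chi_0 = chi_2 (all other irreducibles have multiplicity 0).

Proof sketch: The character of a tensor product is the pointwise product (chi_2 * chi_0)(C) = chi_2(C) * chi_0(C):
  {0}: (1)*(1), {1}: (-1)*(1), {2}: (1)*(1), {3}: (-1)*(1)
so (chi_2 * chi_0) takes values
  {0} -> 1, {1} -> -1, {2} -> 1, {3} -> -1.
Now take the inner product of this character with each irreducible chi from the table, <chi_2*chi_0, chi> = (1/4) sum_C |C| (chi_2*chi_0)(C) conj(chi(C)):
  <chi_2*chi_0, chi_0> = (1/4)[1*(1)*conj(1) + 1*(-1)*conj(1) + 1*(1)*conj(1) + 1*(-1)*conj(1)]
      = (1/4)[(1) + (-1) + (1) + (-1)] = 0/4 = 0
  <chi_2*chi_0, chi_1> = (1/4)[1*(1)*conj(1) + 1*(-1)*conj(I) + 1*(1)*conj(-1) + 1*(-1)*conj(-I)]
      = (1/4)[(1) + (I) + (-1) + (-I)] = 0/4 = 0
  <chi_2*chi_0, chi_2> = (1/4)[1*(1)*conj(1) + 1*(-1)*conj(-1) + 1*(1)*conj(1) + 1*(-1)*conj(-1)]
      = (1/4)[(1) + (1) + (1) + (1)] = 4/4 = 1
  <chi_2*chi_0, chi_3> = (1/4)[1*(1)*conj(1) + 1*(-1)*conj(-I) + 1*(1)*conj(-1) + 1*(-1)*conj(I)]
      = (1/4)[(1) + (-I) + (-1) + (I)] = 0/4 = 0
(Exp terms are combined using exp(i*s)*conj(exp(i*t)) = exp(i*(s-t)), and sums of them are collapsed using the identity that for every m > 1 the m distinct m-th roots of unity sum to 0, e.g. 1 + exp(2*I*pi/3) + exp(-2*I*pi/3) = 0.)
Hence the multiplicities are chi_2: 1. Dimension check: dim(chi_2)*dim(chi_0) = 1*1 = 1 and sum (mult * dim) = 1*1 = 1.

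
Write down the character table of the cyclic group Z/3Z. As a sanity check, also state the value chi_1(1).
Character table of Z/3Z (irreps indexed chi_0,...,chi_2 with chi_k(m) = zeta_3^(k*m), zeta_3 = exp(2*pi*i/3)):
  irrep \ class  {0} (size 1)  {1} (size 1)    {2} (size 1)  
  chi_0          1             1               1             
  chi_1          1             exp(2*I*pi/3)   exp(-2*I*pi/3)
  chi_2          1             exp(-2*I*pi/3)  exp(2*I*pi/3) 

Spot check: chi_1(1) = zeta_3^(1*1) = zeta_3^1 = exp(2*I*pi/3).

Argument: Z/3Z is abelian, so all 3 irreducible complex representations are 1-dimensional. They are given by chi_k(m) = zeta_3^(k*m) for k = 0,...,2. Row orthogonality: sum_m chi_k(m) conj(chi_l(m)) = 3 * [k = l].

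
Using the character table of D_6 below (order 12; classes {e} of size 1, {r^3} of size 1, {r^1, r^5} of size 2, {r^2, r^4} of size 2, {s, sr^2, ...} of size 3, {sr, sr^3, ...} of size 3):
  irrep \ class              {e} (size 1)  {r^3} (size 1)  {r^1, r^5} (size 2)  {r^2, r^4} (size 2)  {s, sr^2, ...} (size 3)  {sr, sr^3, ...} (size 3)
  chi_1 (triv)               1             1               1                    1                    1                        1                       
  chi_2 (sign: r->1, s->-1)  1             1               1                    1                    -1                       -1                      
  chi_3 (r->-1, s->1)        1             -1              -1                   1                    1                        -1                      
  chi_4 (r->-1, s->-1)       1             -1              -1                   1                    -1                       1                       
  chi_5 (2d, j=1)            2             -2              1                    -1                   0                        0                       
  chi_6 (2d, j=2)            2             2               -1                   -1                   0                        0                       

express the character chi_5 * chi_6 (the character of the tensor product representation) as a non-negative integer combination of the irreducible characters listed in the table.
chi_5 tensor chi_6 = chi_3 + chi_4 + chi_5 (all other irreducibles have multiplicity 0).

The character of a tensor product is the pointwise product (chi_5 * chi_6)(C) = chi_5(C) * chi_6(C):
  {e}: (2)*(2), {r^3}: (-2)*(2), {r^1, r^5}: (1)*(-1), {r^2, r^4}: (-1)*(-1), {s, sr^2, ...}: (0)*(0), {sr, sr^3, ...}: (0)*(0)
so (chi_5 * chi_6) takes values
  {e} -> 4, {r^3} -> -4, {r^1, r^5} -> -1, {r^2, r^4} -> 1, {s, sr^2, ...} -> 0, {sr, sr^3, ...} -> 0.
Now take the inner product of this character with each irreducible chi from the table, <chi_5*chi_6, chi> = (1/12) sum_C |C| (chi_5*chi_6)(C) conj(chi(C)):
  <chi_5*chi_6, chi_1> = (1/12)[1*(4)*conj(1) + 1*(-4)*conj(1) + 2*(-1)*conj(1) + 2*(1)*conj(1) + 3*(0)*conj(1) + 3*(0)*conj(1)]
      = (1/12)[(4) + (-4) + (-2) + (2) + (0) + (0)] = 0/12 = 0
  <chi_5*chi_6, chi_2> = (1/12)[1*(4)*conj(1) + 1*(-4)*conj(1) + 2*(-1)*conj(1) + 2*(1)*conj(1) + 3*(0)*conj(-1) + 3*(0)*conj(-1)]
      = (1/12)[(4) + (-4) + (-2) + (2) + (0) + (0)] = 0/12 = 0
  <chi_5*chi_6, chi_3> = (1/12)[1*(4)*conj(1) + 1*(-4)*conj(-1) + 2*(-1)*conj(-1) + 2*(1)*conj(1) + 3*(0)*conj(1) + 3*(0)*conj(-1)]
      = (1/12)[(4) + (4) + (2) + (2) + (0) + (0)] = 12/12 = 1
  <chi_5*chi_6, chi_4> = (1/12)[1*(4)*conj(1) + 1*(-4)*conj(-1) + 2*(-1)*conj(-1) + 2*(1)*conj(1) + 3*(0)*conj(-1) + 3*(0)*conj(1)]
      = (1/12)[(4) + (4) + (2) + (2) + (0) + (0)] = 12/12 = 1
  <chi_5*chi_6, chi_5> = (1/12)[1*(4)*conj(2) + 1*(-4)*conj(-2) + 2*(-1)*conj(1) + 2*(1)*conj(-1) + 3*(0)*conj(0) + 3*(0)*conj(0)]
      = (1/12)[(8) + (8) + (-2) + (-2) + (0) + (0)] = 12/12 = 1
  <chi_5*chi_6, chi_6> = (1/12)[1*(4)*conj(2) + 1*(-4)*conj(2) + 2*(-1)*conj(-1) + 2*(1)*conj(-1) + 3*(0)*conj(0) + 3*(0)*conj(0)]
      = (1/12)[(8) + (-8) + (2) + (-2) + (0) + (0)] = 0/12 = 0
Hence the multiplicities are chi_3: 1, chi_4: 1, chi_5: 1. Dimension check: dim(chi_5)*dim(chi_6) = 2*2 = 4 and sum (mult * dim) = 1*1 + 1*1 + 1*2 = 4.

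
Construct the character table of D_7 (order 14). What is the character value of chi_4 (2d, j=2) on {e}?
Conjugacy classes: {e} of size 1, {r^1, r^6} of size 2, {r^2, r^5} of size 2, {r^3, r^4} of size 2, {s, sr, ..., sr^6} of size 7.
Character table:
  irrep \ class              {e} (size 1)  {r^1, r^6} (size 2)  {r^2, r^5} (size 2)  {r^3, r^4} (size 2)  {s, sr, ..., sr^6} (size 7)
  chi_1 (triv)               1             1                    1                    1                    1                          
  chi_2 (sign: r->1, s->-1)  1             1                    1                    1                    -1                         
  chi_3 (2d, j=1)            2             2*cos(2*pi/7)        -2*cos(3*pi/7)       -2*cos(pi/7)         0                          
  chi_4 (2d, j=2)            2             -2*cos(3*pi/7)       -2*cos(pi/7)         2*cos(2*pi/7)        0                          
  chi_5 (2d, j=3)            2             -2*cos(pi/7)         2*cos(2*pi/7)        -2*cos(3*pi/7)       0                          

Spot check: chi_4 (2d, j=2) on {e} = 2.

Solution. D_7 has order 2*7 = 14 with 5 conjugacy classes, hence 5 irreducibles. Sum of squared dims 1 + 1 + 4 + 4 + 4 = 14 = |G|. Linear characters come from the abelianisation; the 2-dimensional irreps have character r^k -> 2*cos(2*pi*j*k/7), reflections -> 0.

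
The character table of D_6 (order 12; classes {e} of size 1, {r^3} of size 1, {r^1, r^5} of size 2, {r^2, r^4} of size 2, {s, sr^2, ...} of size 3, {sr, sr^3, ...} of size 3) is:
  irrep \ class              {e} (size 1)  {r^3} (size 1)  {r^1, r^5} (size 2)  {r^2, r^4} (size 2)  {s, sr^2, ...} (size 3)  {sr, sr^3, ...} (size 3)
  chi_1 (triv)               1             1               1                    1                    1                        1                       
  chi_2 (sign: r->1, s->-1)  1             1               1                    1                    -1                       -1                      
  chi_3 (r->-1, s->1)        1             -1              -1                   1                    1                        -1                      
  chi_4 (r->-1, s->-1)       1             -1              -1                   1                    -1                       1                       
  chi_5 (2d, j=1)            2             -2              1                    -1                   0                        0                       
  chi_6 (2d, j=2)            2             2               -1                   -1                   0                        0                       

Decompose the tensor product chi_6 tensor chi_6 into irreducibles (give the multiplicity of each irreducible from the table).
chi_6 tensor chi_6 = chi_1 + chi_2 + chi_6 (all other irreducibles have multiplicity 0).

Explanation: The character of a tensor product is the pointwise product (chi_6 * chi_6)(C) = chi_6(C) * chi_6(C):
  {e}: (2)*(2), {r^3}: (2)*(2), {r^1, r^5}: (-1)*(-1), {r^2, r^4}: (-1)*(-1), {s, sr^2, ...}: (0)*(0), {sr, sr^3, ...}: (0)*(0)
so (chi_6 * chi_6) takes values
  {e} -> 4, {r^3} -> 4, {r^1, r^5} -> 1, {r^2, r^4} -> 1, {s, sr^2, ...} -> 0, {sr, sr^3, ...} -> 0.
Now take the inner product of this character with each irreducible chi from the table, <chi_6*chi_6, chi> = (1/12) sum_C |C| (chi_6*chi_6)(C) conj(chi(C)):
  <chi_6*chi_6, chi_1> = (1/12)[1*(4)*conj(1) + 1*(4)*conj(1) + 2*(1)*conj(1) + 2*(1)*conj(1) + 3*(0)*conj(1) + 3*(0)*conj(1)]
      = (1/12)[(4) + (4) + (2) + (2) + (0) + (0)] = 12/12 = 1
  <chi_6*chi_6, chi_2> = (1/12)[1*(4)*conj(1) + 1*(4)*conj(1) + 2*(1)*conj(1) + 2*(1)*conj(1) + 3*(0)*conj(-1) + 3*(0)*conj(-1)]
      = (1/12)[(4) + (4) + (2) + (2) + (0) + (0)] = 12/12 = 1
  <chi_6*chi_6, chi_3> = (1/12)[1*(4)*conj(1) + 1*(4)*conj(-1) + 2*(1)*conj(-1) + 2*(1)*conj(1) + 3*(0)*conj(1) + 3*(0)*conj(-1)]
      = (1/12)[(4) + (-4) + (-2) + (2) + (0) + (0)] = 0/12 = 0
  <chi_6*chi_6, chi_4> = (1/12)[1*(4)*conj(1) + 1*(4)*conj(-1) + 2*(1)*conj(-1) + 2*(1)*conj(1) + 3*(0)*conj(-1) + 3*(0)*conj(1)]
      = (1/12)[(4) + (-4) + (-2) + (2) + (0) + (0)] = 0/12 = 0
  <chi_6*chi_6, chi_5> = (1/12)[1*(4)*conj(2) + 1*(4)*conj(-2) + 2*(1)*conj(1) + 2*(1)*conj(-1) + 3*(0)*conj(0) + 3*(0)*conj(0)]
      = (1/12)[(8) + (-8) + (2) + (-2) + (0) + (0)] = 0/12 = 0
  <chi_6*chi_6, chi_6> = (1/12)[1*(4)*conj(2) + 1*(4)*conj(2) + 2*(1)*conj(-1) + 2*(1)*conj(-1) + 3*(0)*conj(0) + 3*(0)*conj(0)]
      = (1/12)[(8) + (8) + (-2) + (-2) + (0) + (0)] = 12/12 = 1
Hence the multiplicities are chi_1: 1, chi_2: 1, chi_6: 1. Dimension check: dim(chi_6)*dim(chi_6) = 2*2 = 4 and sum (mult * dim) = 1*1 + 1*1 + 1*2 = 4.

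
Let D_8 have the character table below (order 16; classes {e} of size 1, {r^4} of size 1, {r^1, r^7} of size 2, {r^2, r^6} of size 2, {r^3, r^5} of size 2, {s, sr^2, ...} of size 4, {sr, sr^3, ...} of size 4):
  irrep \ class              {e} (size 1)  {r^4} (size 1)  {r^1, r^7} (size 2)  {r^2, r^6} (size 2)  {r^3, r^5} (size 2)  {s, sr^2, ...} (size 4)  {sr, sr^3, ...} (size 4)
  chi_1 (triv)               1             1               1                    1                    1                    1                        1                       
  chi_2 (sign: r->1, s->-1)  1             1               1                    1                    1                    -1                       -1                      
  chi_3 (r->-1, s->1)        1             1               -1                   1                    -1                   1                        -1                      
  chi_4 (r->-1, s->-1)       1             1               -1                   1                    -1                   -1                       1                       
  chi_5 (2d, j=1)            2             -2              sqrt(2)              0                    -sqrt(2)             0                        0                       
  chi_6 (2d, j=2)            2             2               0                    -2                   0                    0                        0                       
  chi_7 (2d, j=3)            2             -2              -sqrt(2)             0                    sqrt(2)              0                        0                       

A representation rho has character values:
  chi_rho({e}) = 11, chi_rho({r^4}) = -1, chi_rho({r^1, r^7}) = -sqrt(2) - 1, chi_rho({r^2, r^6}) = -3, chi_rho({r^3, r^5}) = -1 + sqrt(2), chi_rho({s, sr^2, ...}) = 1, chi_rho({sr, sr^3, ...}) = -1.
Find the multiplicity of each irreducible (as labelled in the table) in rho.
Multiplicities: chi_1: 0, chi_2: 0, chi_3: 1, chi_4: 0, chi_5: 1, chi_6: 2, chi_7: 2.

Justification: Use <chi_rho, chi> = (1/|G|) sum_C |C| * chi_rho(C) * conj(chi(C)) with |G| = 16 for each irreducible chi in the table:
  <chi_rho, chi_1> = (1/16)[1*(11)*conj(1) + 1*(-1)*conj(1) + 2*(-sqrt(2) - 1)*conj(1) + 2*(-3)*conj(1) + 2*(-1 + sqrt(2))*conj(1) + 4*(1)*conj(1) + 4*(-1)*conj(1)]
      = (1/16)[(11) + (-1) + (-2*sqrt(2) - 2) + (-6) + (-2 + 2*sqrt(2)) + (4) + (-4)] = 0/16 = 0
  <chi_rho, chi_2> = (1/16)[1*(11)*conj(1) + 1*(-1)*conj(1) + 2*(-sqrt(2) - 1)*conj(1) + 2*(-3)*conj(1) + 2*(-1 + sqrt(2))*conj(1) + 4*(1)*conj(-1) + 4*(-1)*conj(-1)]
      = (1/16)[(11) + (-1) + (-2*sqrt(2) - 2) + (-6) + (-2 + 2*sqrt(2)) + (-4) + (4)] = 0/16 = 0
  <chi_rho, chi_3> = (1/16)[1*(11)*conj(1) + 1*(-1)*conj(1) + 2*(-sqrt(2) - 1)*conj(-1) + 2*(-3)*conj(1) + 2*(-1 + sqrt(2))*conj(-1) + 4*(1)*conj(1) + 4*(-1)*conj(-1)]
      = (1/16)[(11) + (-1) + (2 + 2*sqrt(2)) + (-6) + (2 - 2*sqrt(2)) + (4) + (4)] = 16/16 = 1
  <chi_rho, chi_4> = (1/16)[1*(11)*conj(1) + 1*(-1)*conj(1) + 2*(-sqrt(2) - 1)*conj(-1) + 2*(-3)*conj(1) + 2*(-1 + sqrt(2))*conj(-1) + 4*(1)*conj(-1) + 4*(-1)*conj(1)]
      = (1/16)[(11) + (-1) + (2 + 2*sqrt(2)) + (-6) + (2 - 2*sqrt(2)) + (-4) + (-4)] = 0/16 = 0
  <chi_rho, chi_5> = (1/16)[1*(11)*conj(2) + 1*(-1)*conj(-2) + 2*(-sqrt(2) - 1)*conj(sqrt(2)) + 2*(-3)*conj(0) + 2*(-1 + sqrt(2))*conj(-sqrt(2)) + 4*(1)*conj(0) + 4*(-1)*conj(0)]
      = (1/16)[(22) + (2) + (-4 - 2*sqrt(2)) + (0) + (-4 + 2*sqrt(2)) + (0) + (0)] = 16/16 = 1
  <chi_rho, chi_6> = (1/16)[1*(11)*conj(2) + 1*(-1)*conj(2) + 2*(-sqrt(2) - 1)*conj(0) + 2*(-3)*conj(-2) + 2*(-1 + sqrt(2))*conj(0) + 4*(1)*conj(0) + 4*(-1)*conj(0)]
      = (1/16)[(22) + (-2) + (0) + (12) + (0) + (0) + (0)] = 32/16 = 2
  <chi_rho, chi_7> = (1/16)[1*(11)*conj(2) + 1*(-1)*conj(-2) + 2*(-sqrt(2) - 1)*conj(-sqrt(2)) + 2*(-3)*conj(0) + 2*(-1 + sqrt(2))*conj(sqrt(2)) + 4*(1)*conj(0) + 4*(-1)*conj(0)]
      = (1/16)[(22) + (2) + (2*sqrt(2) + 4) + (0) + (4 - 2*sqrt(2)) + (0) + (0)] = 32/16 = 2
Dimension check: dim(rho) = sum (mult * dim) = 0*1 + 0*1 + 1*1 + 0*1 + 1*2 + 2*2 + 2*2 = 11 = chi_rho(e) = 11.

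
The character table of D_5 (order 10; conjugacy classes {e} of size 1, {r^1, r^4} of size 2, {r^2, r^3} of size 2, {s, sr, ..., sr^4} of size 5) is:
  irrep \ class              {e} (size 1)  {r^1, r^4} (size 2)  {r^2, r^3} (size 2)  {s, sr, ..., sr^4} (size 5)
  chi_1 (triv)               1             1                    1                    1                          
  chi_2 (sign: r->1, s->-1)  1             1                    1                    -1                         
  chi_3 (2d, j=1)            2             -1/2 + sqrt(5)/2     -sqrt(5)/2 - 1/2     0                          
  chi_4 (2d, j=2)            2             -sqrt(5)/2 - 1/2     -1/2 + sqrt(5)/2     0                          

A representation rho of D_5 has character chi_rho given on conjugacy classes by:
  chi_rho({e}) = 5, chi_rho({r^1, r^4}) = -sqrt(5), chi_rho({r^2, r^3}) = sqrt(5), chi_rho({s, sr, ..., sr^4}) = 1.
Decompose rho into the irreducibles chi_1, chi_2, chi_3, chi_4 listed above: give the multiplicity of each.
Multiplicities: chi_1: 1, chi_2: 0, chi_3: 0, chi_4: 2.

Use <chi_rho, chi> = (1/|G|) sum_C |C| * chi_rho(C) * conj(chi(C)) with |G| = 10 for each irreducible chi in the table:
  <chi_rho, chi_1> = (1/10)[1*(5)*conj(1) + 2*(-sqrt(5))*conj(1) + 2*(sqrt(5))*conj(1) + 5*(1)*conj(1)]
      = (1/10)[(5) + (-2*sqrt(5)) + (2*sqrt(5)) + (5)] = 10/10 = 1
  <chi_rho, chi_2> = (1/10)[1*(5)*conj(1) + 2*(-sqrt(5))*conj(1) + 2*(sqrt(5))*conj(1) + 5*(1)*conj(-1)]
      = (1/10)[(5) + (-2*sqrt(5)) + (2*sqrt(5)) + (-5)] = 0/10 = 0
  <chi_rho, chi_3> = (1/10)[1*(5)*conj(2) + 2*(-sqrt(5))*conj(-1/2 + sqrt(5)/2) + 2*(sqrt(5))*conj(-sqrt(5)/2 - 1/2) + 5*(1)*conj(0)]
      = (1/10)[(10) + (-5 + sqrt(5)) + (-5 - sqrt(5)) + (0)] = 0/10 = 0
  <chi_rho, chi_4> = (1/10)[1*(5)*conj(2) + 2*(-sqrt(5))*conj(-sqrt(5)/2 - 1/2) + 2*(sqrt(5))*conj(-1/2 + sqrt(5)/2) + 5*(1)*conj(0)]
      = (1/10)[(10) + (sqrt(5) + 5) + (5 - sqrt(5)) + (0)] = 20/10 = 2
Dimension check: dim(rho) = sum (mult * dim) = 1*1 + 0*1 + 0*2 + 2*2 = 5 = chi_rho(e) = 5.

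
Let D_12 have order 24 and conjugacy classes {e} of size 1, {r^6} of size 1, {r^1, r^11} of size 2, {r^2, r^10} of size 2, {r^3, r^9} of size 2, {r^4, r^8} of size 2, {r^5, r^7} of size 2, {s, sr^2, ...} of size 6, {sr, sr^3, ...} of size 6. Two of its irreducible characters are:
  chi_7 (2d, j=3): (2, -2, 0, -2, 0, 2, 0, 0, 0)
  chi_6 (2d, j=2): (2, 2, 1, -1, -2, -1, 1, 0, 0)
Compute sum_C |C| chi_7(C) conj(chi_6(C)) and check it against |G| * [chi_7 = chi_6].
Sum = 0; so <chi_7, chi_6> = 0 (distinct irreducibles are orthogonal).

Solution. Compute term by term over conjugacy classes (|C| * chi_7(C) * conj(chi_6(C))):
  1*(2)*conj(2) + 1*(-2)*conj(2) + 2*(0)*conj(1) + 2*(-2)*conj(-1) + 2*(0)*conj(-2) + 2*(2)*conj(-1) + 2*(0)*conj(1) + 6*(0)*conj(0) + 6*(0)*conj(0)
  = (4) + (-4) + (0) + (4) + (0) + (-4) + (0) + (0) + (0)
  = 0.
Dividing by |G| = 24 gives 0/24 = 0, matching the row-orthogonality relation <chi_7, chi_6> = [chi_7 = chi_6].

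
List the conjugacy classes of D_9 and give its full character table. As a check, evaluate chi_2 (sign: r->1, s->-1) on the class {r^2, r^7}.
Conjugacy classes: {e} of size 1, {r^1, r^8} of size 2, {r^2, r^7} of size 2, {r^3, r^6} of size 2, {r^4, r^5} of size 2, {s, sr, ..., sr^8} of size 9.
Character table:
  irrep \ class              {e} (size 1)  {r^1, r^8} (size 2)  {r^2, r^7} (size 2)  {r^3, r^6} (size 2)  {r^4, r^5} (size 2)  {s, sr, ..., sr^8} (size 9)
  chi_1 (triv)               1             1                    1                    1                    1                    1                          
  chi_2 (sign: r->1, s->-1)  1             1                    1                    1                    1                    -1                         
  chi_3 (2d, j=1)            2             2*cos(2*pi/9)        2*cos(4*pi/9)        -1                   -2*cos(pi/9)         0                          
  chi_4 (2d, j=2)            2             2*cos(4*pi/9)        -2*cos(pi/9)         -1                   2*cos(2*pi/9)        0                          
  chi_5 (2d, j=3)            2             -1                   -1                   2                    -1                   0                          
  chi_6 (2d, j=4)            2             -2*cos(pi/9)         2*cos(2*pi/9)        -1                   2*cos(4*pi/9)        0                          

Spot check: chi_2 (sign: r->1, s->-1) on {r^2, r^7} = 1.

Argument: D_9 has order 2*9 = 18 with 6 conjugacy classes, hence 6 irreducibles. Sum of squared dims 1 + 1 + 4 + 4 + 4 + 4 = 18 = |G|. Linear characters come from the abelianisation; the 2-dimensional irreps have character r^k -> 2*cos(2*pi*j*k/9), reflections -> 0.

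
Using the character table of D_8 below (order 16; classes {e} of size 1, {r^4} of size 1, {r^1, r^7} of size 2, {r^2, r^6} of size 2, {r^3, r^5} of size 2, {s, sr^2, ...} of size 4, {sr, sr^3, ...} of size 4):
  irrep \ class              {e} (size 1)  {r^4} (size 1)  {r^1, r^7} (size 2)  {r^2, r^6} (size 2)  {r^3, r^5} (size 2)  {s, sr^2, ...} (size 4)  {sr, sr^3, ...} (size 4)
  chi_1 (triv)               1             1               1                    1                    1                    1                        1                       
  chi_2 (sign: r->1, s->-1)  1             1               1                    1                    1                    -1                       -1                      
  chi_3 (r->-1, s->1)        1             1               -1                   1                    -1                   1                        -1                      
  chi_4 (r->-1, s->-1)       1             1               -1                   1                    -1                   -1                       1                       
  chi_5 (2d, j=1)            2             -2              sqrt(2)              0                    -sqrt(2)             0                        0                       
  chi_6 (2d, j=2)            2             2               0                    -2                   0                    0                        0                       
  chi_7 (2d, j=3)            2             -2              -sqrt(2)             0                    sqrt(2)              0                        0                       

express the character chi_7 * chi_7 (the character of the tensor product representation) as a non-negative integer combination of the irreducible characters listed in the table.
chi_7 tensor chi_7 = chi_1 + chi_2 + chi_6 (all other irreducibles have multiplicity 0).

Argument: The character of a tensor product is the pointwise product (chi_7 * chi_7)(C) = chi_7(C) * chi_7(C):
  {e}: (2)*(2), {r^4}: (-2)*(-2), {r^1, r^7}: (-sqrt(2))*(-sqrt(2)), {r^2, r^6}: (0)*(0), {r^3, r^5}: (sqrt(2))*(sqrt(2)), {s, sr^2, ...}: (0)*(0), {sr, sr^3, ...}: (0)*(0)
so (chi_7 * chi_7) takes values
  {e} -> 4, {r^4} -> 4, {r^1, r^7} -> 2, {r^2, r^6} -> 0, {r^3, r^5} -> 2, {s, sr^2, ...} -> 0, {sr, sr^3, ...} -> 0.
Now take the inner product of this character with each irreducible chi from the table, <chi_7*chi_7, chi> = (1/16) sum_C |C| (chi_7*chi_7)(C) conj(chi(C)):
  <chi_7*chi_7, chi_1> = (1/16)[1*(4)*conj(1) + 1*(4)*conj(1) + 2*(2)*conj(1) + 2*(0)*conj(1) + 2*(2)*conj(1) + 4*(0)*conj(1) + 4*(0)*conj(1)]
      = (1/16)[(4) + (4) + (4) + (0) + (4) + (0) + (0)] = 16/16 = 1
  <chi_7*chi_7, chi_2> = (1/16)[1*(4)*conj(1) + 1*(4)*conj(1) + 2*(2)*conj(1) + 2*(0)*conj(1) + 2*(2)*conj(1) + 4*(0)*conj(-1) + 4*(0)*conj(-1)]
      = (1/16)[(4) + (4) + (4) + (0) + (4) + (0) + (0)] = 16/16 = 1
  <chi_7*chi_7, chi_3> = (1/16)[1*(4)*conj(1) + 1*(4)*conj(1) + 2*(2)*conj(-1) + 2*(0)*conj(1) + 2*(2)*conj(-1) + 4*(0)*conj(1) + 4*(0)*conj(-1)]
      = (1/16)[(4) + (4) + (-4) + (0) + (-4) + (0) + (0)] = 0/16 = 0
  <chi_7*chi_7, chi_4> = (1/16)[1*(4)*conj(1) + 1*(4)*conj(1) + 2*(2)*conj(-1) + 2*(0)*conj(1) + 2*(2)*conj(-1) + 4*(0)*conj(-1) + 4*(0)*conj(1)]
      = (1/16)[(4) + (4) + (-4) + (0) + (-4) + (0) + (0)] = 0/16 = 0
  <chi_7*chi_7, chi_5> = (1/16)[1*(4)*conj(2) + 1*(4)*conj(-2) + 2*(2)*conj(sqrt(2)) + 2*(0)*conj(0) + 2*(2)*conj(-sqrt(2)) + 4*(0)*conj(0) + 4*(0)*conj(0)]
      = (1/16)[(8) + (-8) + (4*sqrt(2)) + (0) + (-4*sqrt(2)) + (0) + (0)] = 0/16 = 0
  <chi_7*chi_7, chi_6> = (1/16)[1*(4)*conj(2) + 1*(4)*conj(2) + 2*(2)*conj(0) + 2*(0)*conj(-2) + 2*(2)*conj(0) + 4*(0)*conj(0) + 4*(0)*conj(0)]
      = (1/16)[(8) + (8) + (0) + (0) + (0) + (0) + (0)] = 16/16 = 1
  <chi_7*chi_7, chi_7> = (1/16)[1*(4)*conj(2) + 1*(4)*conj(-2) + 2*(2)*conj(-sqrt(2)) + 2*(0)*conj(0) + 2*(2)*conj(sqrt(2)) + 4*(0)*conj(0) + 4*(0)*conj(0)]
      = (1/16)[(8) + (-8) + (-4*sqrt(2)) + (0) + (4*sqrt(2)) + (0) + (0)] = 0/16 = 0
Hence the multiplicities are chi_1: 1, chi_2: 1, chi_6: 1. Dimension check: dim(chi_7)*dim(chi_7) = 2*2 = 4 and sum (mult * dim) = 1*1 + 1*1 + 1*2 = 4.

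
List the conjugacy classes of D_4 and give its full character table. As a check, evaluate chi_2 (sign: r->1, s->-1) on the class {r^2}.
Conjugacy classes: {e} of size 1, {r^2} of size 1, {r^1, r^3} of size 2, {s, sr^2, ...} of size 2, {sr, sr^3, ...} of size 2.
Character table:
  irrep \ class              {e} (size 1)  {r^2} (size 1)  {r^1, r^3} (size 2)  {s, sr^2, ...} (size 2)  {sr, sr^3, ...} (size 2)
  chi_1 (triv)               1             1               1                    1                        1                       
  chi_2 (sign: r->1, s->-1)  1             1               1                    -1                       -1                      
  chi_3 (r->-1, s->1)        1             1               -1                   1                        -1                      
  chi_4 (r->-1, s->-1)       1             1               -1                   -1                       1                       
  chi_5 (2d, j=1)            2             -2              0                    0                        0                       

Spot check: chi_2 (sign: r->1, s->-1) on {r^2} = 1.

Justification: D_4 has order 2*4 = 8 with 5 conjugacy classes, hence 5 irreducibles. Sum of squared dims 1 + 1 + 1 + 1 + 4 = 8 = |G|. Linear characters come from the abelianisation; the 2-dimensional irreps have character r^k -> 2*cos(2*pi*j*k/4), reflections -> 0.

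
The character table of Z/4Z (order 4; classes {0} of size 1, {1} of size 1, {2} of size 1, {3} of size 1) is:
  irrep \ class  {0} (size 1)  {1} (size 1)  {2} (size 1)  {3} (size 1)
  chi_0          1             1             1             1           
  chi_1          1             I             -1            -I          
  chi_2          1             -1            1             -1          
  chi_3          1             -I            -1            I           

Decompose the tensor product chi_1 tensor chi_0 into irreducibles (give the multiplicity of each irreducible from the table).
chi_1 tensor chi_0 = chi_1 (all other irreducibles have multiplicity 0).

Solution. The character of a tensor product is the pointwise product (chi_1 * chi_0)(C) = chi_1(C) * chi_0(C):
  {0}: (1)*(1), {1}: (I)*(1), {2}: (-1)*(1), {3}: (-I)*(1)
so (chi_1 * chi_0) takes values
  {0} -> 1, {1} -> I, {2} -> -1, {3} -> -I.
Now take the inner product of this character with each irreducible chi from the table, <chi_1*chi_0, chi> = (1/4) sum_C |C| (chi_1*chi_0)(C) conj(chi(C)):
  <chi_1*chi_0, chi_0> = (1/4)[1*(1)*conj(1) + 1*(I)*conj(1) + 1*(-1)*conj(1) + 1*(-I)*conj(1)]
      = (1/4)[(1) + (I) + (-1) + (-I)] = 0/4 = 0
  <chi_1*chi_0, chi_1> = (1/4)[1*(1)*conj(1) + 1*(I)*conj(I) + 1*(-1)*conj(-1) + 1*(-I)*conj(-I)]
      = (1/4)[(1) + (1) + (1) + (1)] = 4/4 = 1
  <chi_1*chi_0, chi_2> = (1/4)[1*(1)*conj(1) + 1*(I)*conj(-1) + 1*(-1)*conj(1) + 1*(-I)*conj(-1)]
      = (1/4)[(1) + (-I) + (-1) + (I)] = 0/4 = 0
  <chi_1*chi_0, chi_3> = (1/4)[1*(1)*conj(1) + 1*(I)*conj(-I) + 1*(-1)*conj(-1) + 1*(-I)*conj(I)]
      = (1/4)[(1) + (-1) + (1) + (-1)] = 0/4 = 0
(Exp terms are combined using exp(i*s)*conj(exp(i*t)) = exp(i*(s-t)), and sums of them are collapsed using the identity that for every m > 1 the m distinct m-th roots of unity sum to 0, e.g. 1 + exp(2*I*pi/3) + exp(-2*I*pi/3) = 0.)
Hence the multiplicities are chi_1: 1. Dimension check: dim(chi_1)*dim(chi_0) = 1*1 = 1 and sum (mult * dim) = 1*1 = 1.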